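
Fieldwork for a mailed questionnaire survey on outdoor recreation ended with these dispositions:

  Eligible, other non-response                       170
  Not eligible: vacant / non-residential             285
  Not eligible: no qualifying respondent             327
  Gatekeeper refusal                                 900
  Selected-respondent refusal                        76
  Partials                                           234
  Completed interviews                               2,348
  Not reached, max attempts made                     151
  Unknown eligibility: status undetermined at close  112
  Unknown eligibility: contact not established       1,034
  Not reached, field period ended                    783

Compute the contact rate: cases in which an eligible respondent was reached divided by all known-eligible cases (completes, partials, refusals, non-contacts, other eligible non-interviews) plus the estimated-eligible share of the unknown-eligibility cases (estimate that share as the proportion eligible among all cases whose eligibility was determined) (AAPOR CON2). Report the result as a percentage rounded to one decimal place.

Refusals = 900 + 76 = 976
Never reached = 783 + 151 = 934
Eligibility not determined = 1034 + 112 = 1146
Screened out, ineligible = 327 + 285 = 612
Numerator → 2348 + 234 + 976 + 170 = 3728
Eligible (known) → 2348 + 234 + 976 + 934 + 170 = 4662
e = 4662 / (4662 + 612) = 4662 / 5274 = 0.8840
Estimated eligible among unknowns → 0.8840 × 1146 = 1013.06
Base → 4662 + 1013.06 = 5675.06
CON2 = 3728 / 5675.06 = 0.6569

65.7%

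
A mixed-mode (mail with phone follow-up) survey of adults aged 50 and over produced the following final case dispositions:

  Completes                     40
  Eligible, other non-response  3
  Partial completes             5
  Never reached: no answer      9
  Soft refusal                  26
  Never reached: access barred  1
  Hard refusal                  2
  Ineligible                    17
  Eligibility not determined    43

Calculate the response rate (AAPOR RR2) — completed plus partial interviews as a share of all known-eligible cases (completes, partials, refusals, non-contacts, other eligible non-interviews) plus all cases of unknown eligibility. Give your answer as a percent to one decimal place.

34.9%

Refused = 2 + 26 = 28
No answer / not reached = 9 + 1 = 10
Num = 40 + 5 = 45
Denominator = 40 + 5 + 28 + 10 + 3 + 43 = 129
RR2 = 45 / 129 = 0.3488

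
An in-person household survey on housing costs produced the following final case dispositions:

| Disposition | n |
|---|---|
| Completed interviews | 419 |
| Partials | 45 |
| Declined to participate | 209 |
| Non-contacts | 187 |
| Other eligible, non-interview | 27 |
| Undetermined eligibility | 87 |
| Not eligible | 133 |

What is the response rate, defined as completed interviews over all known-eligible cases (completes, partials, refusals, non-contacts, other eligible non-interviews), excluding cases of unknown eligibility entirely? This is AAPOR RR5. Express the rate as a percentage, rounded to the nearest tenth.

Top: 419
Base: 419 + 45 + 209 + 187 + 27 = 887
RR5 = 419 / 887 = 0.4724

47.2%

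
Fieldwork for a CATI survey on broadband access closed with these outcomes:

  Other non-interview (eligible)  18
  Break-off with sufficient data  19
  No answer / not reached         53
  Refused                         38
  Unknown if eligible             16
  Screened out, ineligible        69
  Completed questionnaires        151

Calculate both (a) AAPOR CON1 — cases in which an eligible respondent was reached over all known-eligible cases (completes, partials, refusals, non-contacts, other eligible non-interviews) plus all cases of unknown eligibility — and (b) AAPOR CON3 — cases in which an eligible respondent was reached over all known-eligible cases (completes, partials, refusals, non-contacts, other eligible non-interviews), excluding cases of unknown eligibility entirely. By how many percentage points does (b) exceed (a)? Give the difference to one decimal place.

4.4

Numerator = 151 + 19 + 38 + 18 = 226
Denom = 151 + 19 + 38 + 53 + 18 + 16 = 295
CON1 = 226 / 295 = 0.7661
Denom = 151 + 19 + 38 + 53 + 18 = 279
CON3 = 226 / 279 = 0.8100
Difference = 81.00 − 76.61 = 4.39 percentage points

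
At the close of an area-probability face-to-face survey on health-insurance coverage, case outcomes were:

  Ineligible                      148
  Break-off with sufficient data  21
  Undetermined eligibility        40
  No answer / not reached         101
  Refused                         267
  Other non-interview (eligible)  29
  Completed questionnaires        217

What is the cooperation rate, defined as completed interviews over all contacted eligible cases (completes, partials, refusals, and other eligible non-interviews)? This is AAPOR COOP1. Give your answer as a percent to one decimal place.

Top = 217
Denominator = 217 + 21 + 267 + 29 = 534
COOP1 = 217 / 534 = 0.4064

40.6%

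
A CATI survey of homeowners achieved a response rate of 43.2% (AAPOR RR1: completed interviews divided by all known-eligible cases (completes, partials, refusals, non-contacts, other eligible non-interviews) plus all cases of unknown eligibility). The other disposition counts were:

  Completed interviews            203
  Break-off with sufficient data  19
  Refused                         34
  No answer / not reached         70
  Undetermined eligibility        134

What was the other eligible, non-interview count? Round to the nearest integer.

RR1 = 203 / D = 0.432
D = 203 / 0.432 = 469.9
Remaining denominator categories sum to 460
other eligible, non-interview = 469.9 − 460 ≈ 10

10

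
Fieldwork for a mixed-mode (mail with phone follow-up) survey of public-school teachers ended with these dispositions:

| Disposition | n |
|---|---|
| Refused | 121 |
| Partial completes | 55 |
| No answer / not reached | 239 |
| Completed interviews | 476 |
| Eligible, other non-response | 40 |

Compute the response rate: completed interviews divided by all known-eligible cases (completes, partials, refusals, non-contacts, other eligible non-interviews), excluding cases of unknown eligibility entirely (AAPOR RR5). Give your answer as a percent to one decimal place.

51.1%

Num: 476
Denom: 476 + 55 + 121 + 239 + 40 = 931
RR5 = 476 / 931 = 0.5113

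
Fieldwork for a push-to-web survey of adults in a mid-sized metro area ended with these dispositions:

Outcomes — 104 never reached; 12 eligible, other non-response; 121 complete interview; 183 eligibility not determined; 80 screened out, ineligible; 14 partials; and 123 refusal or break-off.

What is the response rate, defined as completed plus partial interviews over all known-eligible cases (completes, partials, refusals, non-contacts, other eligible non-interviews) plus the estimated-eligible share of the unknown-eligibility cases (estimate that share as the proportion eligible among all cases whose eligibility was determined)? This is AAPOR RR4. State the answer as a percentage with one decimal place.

25.7%

Num → 121 + 14 = 135
Determined eligible → 121 + 14 + 123 + 104 + 12 = 374
e = 374 / (374 + 80) = 374 / 454 = 0.8238
Estimated eligible among unknowns → 0.8238 × 183 = 150.76
Denominator → 374 + 150.76 = 524.76
RR4 = 135 / 524.76 = 0.2573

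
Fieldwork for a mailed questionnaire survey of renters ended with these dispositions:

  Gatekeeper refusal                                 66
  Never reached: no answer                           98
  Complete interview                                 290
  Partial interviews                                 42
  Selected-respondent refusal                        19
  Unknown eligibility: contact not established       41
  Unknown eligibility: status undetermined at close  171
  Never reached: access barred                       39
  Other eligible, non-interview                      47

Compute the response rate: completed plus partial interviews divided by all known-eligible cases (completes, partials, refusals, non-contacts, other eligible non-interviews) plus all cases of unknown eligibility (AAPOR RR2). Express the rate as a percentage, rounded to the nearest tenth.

Declined to participate = 66 + 19 = 85
Never reached = 98 + 39 = 137
Unknown eligibility = 41 + 171 = 212
Numerator = 290 + 42 = 332
Denominator = 290 + 42 + 85 + 137 + 47 + 212 = 813
RR2 = 332 / 813 = 0.4084

40.8%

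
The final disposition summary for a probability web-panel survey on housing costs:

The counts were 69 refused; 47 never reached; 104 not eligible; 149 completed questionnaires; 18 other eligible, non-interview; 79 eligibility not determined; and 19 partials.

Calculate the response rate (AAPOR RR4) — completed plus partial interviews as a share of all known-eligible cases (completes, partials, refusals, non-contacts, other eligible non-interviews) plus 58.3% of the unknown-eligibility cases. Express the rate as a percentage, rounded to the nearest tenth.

Num → 149 + 19 = 168
Known eligible → 149 + 19 + 69 + 47 + 18 = 302
e × U → 0.5830 × 79 = 46.06
Denominator → 302 + 46.06 = 348.06
RR4 = 168 / 348.06 = 0.4827

48.3%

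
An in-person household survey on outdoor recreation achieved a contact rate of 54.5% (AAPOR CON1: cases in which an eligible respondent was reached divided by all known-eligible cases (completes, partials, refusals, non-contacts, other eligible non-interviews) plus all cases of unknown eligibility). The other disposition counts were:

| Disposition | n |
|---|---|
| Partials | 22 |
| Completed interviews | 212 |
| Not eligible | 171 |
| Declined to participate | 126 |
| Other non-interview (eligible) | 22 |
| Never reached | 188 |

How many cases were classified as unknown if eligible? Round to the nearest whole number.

Top = 212 + 22 + 126 + 22 = 382
CON1 = 382 / D = 0.545
D = 382 / 0.545 = 700.9
Remaining denominator categories sum to 570
unknown if eligible = 700.9 − 570 ≈ 131

131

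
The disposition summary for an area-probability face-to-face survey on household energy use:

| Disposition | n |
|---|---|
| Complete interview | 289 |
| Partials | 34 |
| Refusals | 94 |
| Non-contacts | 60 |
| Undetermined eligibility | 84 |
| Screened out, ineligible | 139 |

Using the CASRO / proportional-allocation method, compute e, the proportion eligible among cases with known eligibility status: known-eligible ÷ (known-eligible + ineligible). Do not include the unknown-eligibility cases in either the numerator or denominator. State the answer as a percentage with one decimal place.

Eligible (known) → 289 + 34 + 94 + 60 = 477
e = 477 / (477 + 139) = 477 / 616 = 0.7744

77.4%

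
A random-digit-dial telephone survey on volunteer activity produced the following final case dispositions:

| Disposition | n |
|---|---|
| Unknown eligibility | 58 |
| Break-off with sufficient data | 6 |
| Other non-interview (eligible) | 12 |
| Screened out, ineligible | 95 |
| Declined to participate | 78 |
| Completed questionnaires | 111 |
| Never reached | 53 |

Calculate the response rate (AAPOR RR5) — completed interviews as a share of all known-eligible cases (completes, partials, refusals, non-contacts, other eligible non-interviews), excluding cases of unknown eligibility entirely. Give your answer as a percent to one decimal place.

Num = 111
Denom = 111 + 6 + 78 + 53 + 12 = 260
RR5 = 111 / 260 = 0.4269

42.7%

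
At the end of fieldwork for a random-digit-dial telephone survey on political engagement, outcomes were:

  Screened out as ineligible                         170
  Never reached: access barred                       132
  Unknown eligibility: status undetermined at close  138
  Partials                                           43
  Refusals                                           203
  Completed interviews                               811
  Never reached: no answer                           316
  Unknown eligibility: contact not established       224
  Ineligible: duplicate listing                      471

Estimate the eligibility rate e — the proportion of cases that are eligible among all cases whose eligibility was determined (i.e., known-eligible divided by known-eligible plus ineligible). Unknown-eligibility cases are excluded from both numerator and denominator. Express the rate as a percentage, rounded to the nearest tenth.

No answer / not reached = 316 + 132 = 448
Undetermined eligibility = 224 + 138 = 362
Screened out, ineligible = 170 + 471 = 641
Determined eligible = 811 + 43 + 203 + 448 = 1505
e = 1505 / (1505 + 641) = 1505 / 2146 = 0.7013

70.1%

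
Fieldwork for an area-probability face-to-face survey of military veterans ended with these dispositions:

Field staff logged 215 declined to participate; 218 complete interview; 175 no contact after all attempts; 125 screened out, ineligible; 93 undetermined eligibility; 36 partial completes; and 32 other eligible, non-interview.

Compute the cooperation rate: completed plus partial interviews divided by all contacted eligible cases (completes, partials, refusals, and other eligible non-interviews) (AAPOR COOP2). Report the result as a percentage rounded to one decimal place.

50.7%

Num = 218 + 36 = 254
Base = 218 + 36 + 215 + 32 = 501
COOP2 = 254 / 501 = 0.5070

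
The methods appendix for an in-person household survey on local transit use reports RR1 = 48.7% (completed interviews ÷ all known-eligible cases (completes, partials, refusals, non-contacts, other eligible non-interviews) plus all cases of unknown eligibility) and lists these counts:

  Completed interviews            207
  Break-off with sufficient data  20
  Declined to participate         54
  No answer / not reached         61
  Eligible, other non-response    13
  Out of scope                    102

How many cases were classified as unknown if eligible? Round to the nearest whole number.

70

RR1 = 207 / D = 0.487
D = 207 / 0.487 = 425.1
Rest of base = 355
unknown if eligible = 425.1 − 355 ≈ 70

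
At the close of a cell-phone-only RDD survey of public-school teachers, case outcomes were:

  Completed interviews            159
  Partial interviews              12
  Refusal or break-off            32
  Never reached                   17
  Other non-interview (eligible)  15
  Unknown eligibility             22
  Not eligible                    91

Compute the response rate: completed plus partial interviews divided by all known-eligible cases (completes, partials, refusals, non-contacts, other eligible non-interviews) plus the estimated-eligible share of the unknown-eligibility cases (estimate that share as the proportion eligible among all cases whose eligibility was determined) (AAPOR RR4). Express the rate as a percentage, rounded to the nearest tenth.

68.2%

Num → 159 + 12 = 171
Eligible (known) → 159 + 12 + 32 + 17 + 15 = 235
e = 235 / (235 + 91) = 235 / 326 = 0.7209
Estimated eligible among unknowns → 0.7209 × 22 = 15.86
Denominator → 235 + 15.86 = 250.86
RR4 = 171 / 250.86 = 0.6817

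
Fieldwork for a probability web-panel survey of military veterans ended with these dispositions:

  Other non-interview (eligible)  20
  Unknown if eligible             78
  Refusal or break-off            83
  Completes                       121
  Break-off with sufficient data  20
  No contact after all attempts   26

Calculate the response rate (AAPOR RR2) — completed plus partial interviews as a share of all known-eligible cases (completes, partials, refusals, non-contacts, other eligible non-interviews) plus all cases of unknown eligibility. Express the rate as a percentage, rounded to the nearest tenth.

40.5%

Top = 121 + 20 = 141
Base = 121 + 20 + 83 + 26 + 20 + 78 = 348
RR2 = 141 / 348 = 0.4052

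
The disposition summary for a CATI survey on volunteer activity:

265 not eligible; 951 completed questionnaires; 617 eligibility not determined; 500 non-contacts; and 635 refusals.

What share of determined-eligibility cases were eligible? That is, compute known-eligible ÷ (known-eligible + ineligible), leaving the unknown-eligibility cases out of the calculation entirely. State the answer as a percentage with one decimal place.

Eligible (known): 951 + 635 + 500 = 2086
e = 2086 / (2086 + 265) = 2086 / 2351 = 0.8873

88.7%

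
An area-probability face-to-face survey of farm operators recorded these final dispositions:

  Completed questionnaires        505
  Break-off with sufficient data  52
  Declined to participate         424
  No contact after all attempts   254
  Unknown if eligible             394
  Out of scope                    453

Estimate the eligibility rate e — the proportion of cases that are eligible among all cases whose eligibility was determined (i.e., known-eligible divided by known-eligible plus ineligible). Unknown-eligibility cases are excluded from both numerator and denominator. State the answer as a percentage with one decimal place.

Determined eligible = 505 + 52 + 424 + 254 = 1235
e = 1235 / (1235 + 453) = 1235 / 1688 = 0.7316

73.2%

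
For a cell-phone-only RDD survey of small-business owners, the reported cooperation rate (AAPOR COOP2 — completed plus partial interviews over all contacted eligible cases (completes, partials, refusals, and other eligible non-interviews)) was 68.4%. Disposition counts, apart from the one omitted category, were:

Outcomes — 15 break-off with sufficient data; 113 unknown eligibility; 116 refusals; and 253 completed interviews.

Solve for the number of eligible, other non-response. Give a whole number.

8

Num: 253 + 15 = 268
COOP2 = 268 / D = 0.684
D = 268 / 0.684 = 391.8
Remaining denominator categories sum to 384
eligible, other non-response = 391.8 − 384 ≈ 8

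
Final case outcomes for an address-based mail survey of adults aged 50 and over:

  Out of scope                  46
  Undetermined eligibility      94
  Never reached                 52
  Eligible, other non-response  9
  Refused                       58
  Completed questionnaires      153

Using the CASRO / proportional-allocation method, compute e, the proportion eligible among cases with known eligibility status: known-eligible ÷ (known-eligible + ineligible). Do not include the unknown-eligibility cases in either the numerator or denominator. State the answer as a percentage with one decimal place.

Eligible (known): 153 + 58 + 52 + 9 = 272
e = 272 / (272 + 46) = 272 / 318 = 0.8553

85.5%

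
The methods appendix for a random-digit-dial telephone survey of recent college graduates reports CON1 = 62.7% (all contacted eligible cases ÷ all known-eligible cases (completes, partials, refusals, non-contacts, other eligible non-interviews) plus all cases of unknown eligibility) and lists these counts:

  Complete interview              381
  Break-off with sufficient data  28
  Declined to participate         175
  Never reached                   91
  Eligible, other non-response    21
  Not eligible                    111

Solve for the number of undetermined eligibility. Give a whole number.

Top → 381 + 28 + 175 + 21 = 605
CON1 = 605 / D = 0.627
D = 605 / 0.627 = 964.9
Remaining denominator categories sum to 696
undetermined eligibility = 964.9 − 696 ≈ 269

269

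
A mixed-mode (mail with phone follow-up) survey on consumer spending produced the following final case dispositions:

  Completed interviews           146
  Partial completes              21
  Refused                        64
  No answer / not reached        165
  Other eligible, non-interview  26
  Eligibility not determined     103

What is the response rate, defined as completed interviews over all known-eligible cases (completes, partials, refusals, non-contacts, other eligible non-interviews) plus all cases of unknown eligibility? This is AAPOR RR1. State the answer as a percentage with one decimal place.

Numerator: 146
Denom: 146 + 21 + 64 + 165 + 26 + 103 = 525
RR1 = 146 / 525 = 0.2781

27.8%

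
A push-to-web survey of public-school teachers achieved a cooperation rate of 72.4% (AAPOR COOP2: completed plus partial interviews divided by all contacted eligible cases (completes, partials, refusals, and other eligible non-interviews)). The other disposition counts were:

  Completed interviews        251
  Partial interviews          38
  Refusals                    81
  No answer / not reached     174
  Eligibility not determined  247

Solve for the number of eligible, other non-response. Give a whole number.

29

Numerator = 251 + 38 = 289
COOP2 = 289 / D = 0.724
D = 289 / 0.724 = 399.2
Rest of base = 370
eligible, other non-response = 399.2 − 370 ≈ 29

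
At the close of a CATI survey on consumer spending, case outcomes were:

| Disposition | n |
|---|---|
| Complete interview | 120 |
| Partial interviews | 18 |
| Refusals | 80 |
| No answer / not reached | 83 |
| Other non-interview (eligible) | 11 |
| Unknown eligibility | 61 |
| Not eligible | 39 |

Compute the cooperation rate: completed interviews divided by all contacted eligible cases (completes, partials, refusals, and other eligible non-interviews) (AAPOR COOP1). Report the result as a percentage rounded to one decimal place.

Numerator → 120
Denominator → 120 + 18 + 80 + 11 = 229
COOP1 = 120 / 229 = 0.5240

52.4%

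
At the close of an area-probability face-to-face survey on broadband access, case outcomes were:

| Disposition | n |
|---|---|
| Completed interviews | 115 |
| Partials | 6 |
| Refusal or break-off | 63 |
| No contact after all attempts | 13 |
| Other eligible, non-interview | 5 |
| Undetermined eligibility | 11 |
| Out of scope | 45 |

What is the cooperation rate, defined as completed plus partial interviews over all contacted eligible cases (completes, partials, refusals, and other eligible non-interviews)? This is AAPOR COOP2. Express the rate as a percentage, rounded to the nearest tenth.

64.0%

Num: 115 + 6 = 121
Denom: 115 + 6 + 63 + 5 = 189
COOP2 = 121 / 189 = 0.6402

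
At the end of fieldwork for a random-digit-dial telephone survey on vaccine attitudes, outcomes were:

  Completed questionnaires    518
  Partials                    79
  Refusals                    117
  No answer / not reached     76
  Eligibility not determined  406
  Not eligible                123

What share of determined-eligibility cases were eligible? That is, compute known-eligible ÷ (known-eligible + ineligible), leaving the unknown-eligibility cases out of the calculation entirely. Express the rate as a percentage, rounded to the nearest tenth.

Eligible (known) = 518 + 79 + 117 + 76 = 790
e = 790 / (790 + 123) = 790 / 913 = 0.8653

86.5%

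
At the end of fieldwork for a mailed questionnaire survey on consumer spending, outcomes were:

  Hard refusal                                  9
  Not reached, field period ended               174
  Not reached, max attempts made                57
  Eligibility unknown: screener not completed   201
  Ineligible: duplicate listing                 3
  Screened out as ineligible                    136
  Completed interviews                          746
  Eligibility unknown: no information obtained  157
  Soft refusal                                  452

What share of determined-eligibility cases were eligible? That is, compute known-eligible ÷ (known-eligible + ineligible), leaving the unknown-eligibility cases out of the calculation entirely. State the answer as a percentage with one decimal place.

91.2%

Refusals = 9 + 452 = 461
No contact after all attempts = 174 + 57 = 231
Unknown eligibility = 201 + 157 = 358
Ineligible = 136 + 3 = 139
Eligible (known): 746 + 461 + 231 = 1438
e = 1438 / (1438 + 139) = 1438 / 1577 = 0.9119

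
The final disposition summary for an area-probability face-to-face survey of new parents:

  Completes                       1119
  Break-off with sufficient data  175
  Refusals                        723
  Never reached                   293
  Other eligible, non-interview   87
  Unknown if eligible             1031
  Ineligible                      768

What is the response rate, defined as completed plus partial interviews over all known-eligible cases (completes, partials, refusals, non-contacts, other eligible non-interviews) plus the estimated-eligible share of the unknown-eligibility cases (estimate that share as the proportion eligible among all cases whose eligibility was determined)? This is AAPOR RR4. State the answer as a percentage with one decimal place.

40.7%

Top → 1119 + 175 = 1294
Eligible (known) → 1119 + 175 + 723 + 293 + 87 = 2397
e = 2397 / (2397 + 768) = 2397 / 3165 = 0.7573
Estimated eligible among unknowns → 0.7573 × 1031 = 780.78
Base → 2397 + 780.78 = 3177.78
RR4 = 1294 / 3177.78 = 0.4072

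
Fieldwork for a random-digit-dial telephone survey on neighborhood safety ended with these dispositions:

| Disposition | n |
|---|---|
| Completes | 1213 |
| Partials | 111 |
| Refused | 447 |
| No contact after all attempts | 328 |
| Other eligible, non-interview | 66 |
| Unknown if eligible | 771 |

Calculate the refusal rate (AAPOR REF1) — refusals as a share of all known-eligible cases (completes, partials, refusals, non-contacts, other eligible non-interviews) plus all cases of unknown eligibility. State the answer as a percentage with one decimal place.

Num: 447
Base: 1213 + 111 + 447 + 328 + 66 + 771 = 2936
REF1 = 447 / 2936 = 0.1522

15.2%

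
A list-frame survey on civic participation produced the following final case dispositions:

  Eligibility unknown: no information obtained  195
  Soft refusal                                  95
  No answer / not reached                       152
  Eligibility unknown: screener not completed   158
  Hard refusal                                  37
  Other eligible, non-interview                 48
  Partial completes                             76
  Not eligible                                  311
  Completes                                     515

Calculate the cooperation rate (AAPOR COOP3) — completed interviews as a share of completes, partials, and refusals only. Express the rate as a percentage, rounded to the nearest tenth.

71.2%

Refusal or break-off = 37 + 95 = 132
Eligibility not determined = 158 + 195 = 353
Top → 515
Denom → 515 + 76 + 132 = 723
COOP3 = 515 / 723 = 0.7123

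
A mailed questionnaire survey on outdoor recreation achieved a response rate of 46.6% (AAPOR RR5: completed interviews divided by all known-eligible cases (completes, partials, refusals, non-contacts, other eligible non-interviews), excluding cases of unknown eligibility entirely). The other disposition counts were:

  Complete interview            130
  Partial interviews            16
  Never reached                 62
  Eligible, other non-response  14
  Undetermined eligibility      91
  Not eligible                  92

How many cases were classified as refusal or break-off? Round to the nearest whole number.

RR5 = 130 / D = 0.466
D = 130 / 0.466 = 279.0
Rest of base = 222
refusal or break-off = 279.0 − 222 ≈ 57

57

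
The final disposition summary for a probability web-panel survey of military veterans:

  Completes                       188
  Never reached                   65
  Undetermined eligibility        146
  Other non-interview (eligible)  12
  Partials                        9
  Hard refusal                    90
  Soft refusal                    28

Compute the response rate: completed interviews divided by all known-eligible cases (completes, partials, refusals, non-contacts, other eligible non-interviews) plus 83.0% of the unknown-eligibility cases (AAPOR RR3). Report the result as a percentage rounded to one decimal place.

Refused = 90 + 28 = 118
Top → 188
Known eligible → 188 + 9 + 118 + 65 + 12 = 392
Estimated eligible among unknowns → 0.8300 × 146 = 121.18
Base → 392 + 121.18 = 513.18
RR3 = 188 / 513.18 = 0.3663

36.6%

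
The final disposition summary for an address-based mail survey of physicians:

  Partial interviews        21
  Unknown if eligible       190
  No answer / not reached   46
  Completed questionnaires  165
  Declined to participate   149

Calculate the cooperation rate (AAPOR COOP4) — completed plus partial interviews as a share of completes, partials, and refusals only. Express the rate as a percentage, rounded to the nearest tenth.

55.5%

Top: 165 + 21 = 186
Denominator: 165 + 21 + 149 = 335
COOP4 = 186 / 335 = 0.5552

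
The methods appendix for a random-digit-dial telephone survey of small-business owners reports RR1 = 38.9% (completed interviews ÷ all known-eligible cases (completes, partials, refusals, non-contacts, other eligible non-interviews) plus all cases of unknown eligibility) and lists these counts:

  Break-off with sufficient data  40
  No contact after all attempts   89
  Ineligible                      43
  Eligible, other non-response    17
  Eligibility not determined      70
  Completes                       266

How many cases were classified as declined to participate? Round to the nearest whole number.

RR1 = 266 / D = 0.389
D = 266 / 0.389 = 683.8
Other denominator terms total 482
declined to participate = 683.8 − 482 ≈ 202

202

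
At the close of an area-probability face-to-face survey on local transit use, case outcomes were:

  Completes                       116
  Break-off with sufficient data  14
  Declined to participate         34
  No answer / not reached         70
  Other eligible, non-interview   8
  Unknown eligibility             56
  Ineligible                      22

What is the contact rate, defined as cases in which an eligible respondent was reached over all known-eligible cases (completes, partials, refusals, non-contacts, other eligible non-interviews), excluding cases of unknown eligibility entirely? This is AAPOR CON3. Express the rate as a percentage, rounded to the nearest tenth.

71.1%

Numerator → 116 + 14 + 34 + 8 = 172
Denominator → 116 + 14 + 34 + 70 + 8 = 242
CON3 = 172 / 242 = 0.7107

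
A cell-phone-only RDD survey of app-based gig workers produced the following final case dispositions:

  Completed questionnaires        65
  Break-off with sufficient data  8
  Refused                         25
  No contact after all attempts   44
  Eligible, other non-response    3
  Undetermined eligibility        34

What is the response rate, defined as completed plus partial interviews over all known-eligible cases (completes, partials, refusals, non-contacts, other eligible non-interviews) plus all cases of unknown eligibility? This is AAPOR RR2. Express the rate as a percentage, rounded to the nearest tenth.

Top → 65 + 8 = 73
Base → 65 + 8 + 25 + 44 + 3 + 34 = 179
RR2 = 73 / 179 = 0.4078

40.8%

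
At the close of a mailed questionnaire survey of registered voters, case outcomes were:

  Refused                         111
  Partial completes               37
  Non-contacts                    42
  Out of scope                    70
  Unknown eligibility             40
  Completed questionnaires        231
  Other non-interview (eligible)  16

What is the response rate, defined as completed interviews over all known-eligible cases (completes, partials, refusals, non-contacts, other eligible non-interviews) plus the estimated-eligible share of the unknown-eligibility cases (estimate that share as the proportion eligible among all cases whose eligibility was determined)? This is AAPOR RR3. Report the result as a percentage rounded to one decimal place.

49.0%

Num = 231
Eligible (known) = 231 + 37 + 111 + 42 + 16 = 437
e = 437 / (437 + 70) = 437 / 507 = 0.8619
e × U = 0.8619 × 40 = 34.48
Denom = 437 + 34.48 = 471.48
RR3 = 231 / 471.48 = 0.4899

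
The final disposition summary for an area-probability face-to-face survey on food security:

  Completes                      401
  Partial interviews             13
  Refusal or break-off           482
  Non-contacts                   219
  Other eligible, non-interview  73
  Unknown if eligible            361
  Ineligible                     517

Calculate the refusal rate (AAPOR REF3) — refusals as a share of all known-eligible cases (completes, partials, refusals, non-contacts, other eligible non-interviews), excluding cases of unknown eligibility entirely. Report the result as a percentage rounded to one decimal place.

40.6%

Top → 482
Denom → 401 + 13 + 482 + 219 + 73 = 1188
REF3 = 482 / 1188 = 0.4057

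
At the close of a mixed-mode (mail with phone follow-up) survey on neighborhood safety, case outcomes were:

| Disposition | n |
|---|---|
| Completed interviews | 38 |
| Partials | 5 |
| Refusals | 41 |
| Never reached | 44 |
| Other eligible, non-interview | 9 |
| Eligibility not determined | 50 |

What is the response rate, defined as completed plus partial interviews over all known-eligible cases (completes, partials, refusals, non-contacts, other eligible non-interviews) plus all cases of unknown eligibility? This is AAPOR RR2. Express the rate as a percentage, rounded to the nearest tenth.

Numerator → 38 + 5 = 43
Base → 38 + 5 + 41 + 44 + 9 + 50 = 187
RR2 = 43 / 187 = 0.2299

23.0%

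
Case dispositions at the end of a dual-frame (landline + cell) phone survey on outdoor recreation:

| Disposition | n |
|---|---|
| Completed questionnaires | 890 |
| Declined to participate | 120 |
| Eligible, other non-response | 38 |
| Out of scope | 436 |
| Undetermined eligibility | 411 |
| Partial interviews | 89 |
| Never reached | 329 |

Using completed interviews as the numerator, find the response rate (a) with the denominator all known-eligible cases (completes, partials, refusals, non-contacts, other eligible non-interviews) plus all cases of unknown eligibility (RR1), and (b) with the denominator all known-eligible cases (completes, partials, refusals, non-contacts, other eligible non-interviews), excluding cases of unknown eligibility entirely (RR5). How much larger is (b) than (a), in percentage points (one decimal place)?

Numerator: 890
Base: 890 + 89 + 120 + 329 + 38 + 411 = 1877
RR1 = 890 / 1877 = 0.4742
Base: 890 + 89 + 120 + 329 + 38 = 1466
RR5 = 890 / 1466 = 0.6071
Difference = 60.71 − 47.42 = 13.29 percentage points

13.3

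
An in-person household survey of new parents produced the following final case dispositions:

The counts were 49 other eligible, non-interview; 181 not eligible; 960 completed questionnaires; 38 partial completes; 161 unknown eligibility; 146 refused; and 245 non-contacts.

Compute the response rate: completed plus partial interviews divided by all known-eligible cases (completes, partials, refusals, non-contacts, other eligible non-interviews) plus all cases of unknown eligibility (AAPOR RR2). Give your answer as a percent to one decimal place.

62.4%

Top = 960 + 38 = 998
Base = 960 + 38 + 146 + 245 + 49 + 161 = 1599
RR2 = 998 / 1599 = 0.6241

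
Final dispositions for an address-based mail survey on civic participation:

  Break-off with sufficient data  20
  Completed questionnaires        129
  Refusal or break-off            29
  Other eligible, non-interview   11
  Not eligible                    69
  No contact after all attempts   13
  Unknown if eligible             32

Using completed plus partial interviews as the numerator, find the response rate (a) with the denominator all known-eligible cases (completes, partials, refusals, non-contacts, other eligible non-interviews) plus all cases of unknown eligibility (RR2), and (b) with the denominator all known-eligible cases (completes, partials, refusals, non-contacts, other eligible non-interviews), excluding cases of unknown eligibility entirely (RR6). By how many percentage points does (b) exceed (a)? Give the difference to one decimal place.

Num = 129 + 20 = 149
Denominator = 129 + 20 + 29 + 13 + 11 + 32 = 234
RR2 = 149 / 234 = 0.6368
Denominator = 129 + 20 + 29 + 13 + 11 = 202
RR6 = 149 / 202 = 0.7376
Difference = 73.76 − 63.68 = 10.08 percentage points

10.1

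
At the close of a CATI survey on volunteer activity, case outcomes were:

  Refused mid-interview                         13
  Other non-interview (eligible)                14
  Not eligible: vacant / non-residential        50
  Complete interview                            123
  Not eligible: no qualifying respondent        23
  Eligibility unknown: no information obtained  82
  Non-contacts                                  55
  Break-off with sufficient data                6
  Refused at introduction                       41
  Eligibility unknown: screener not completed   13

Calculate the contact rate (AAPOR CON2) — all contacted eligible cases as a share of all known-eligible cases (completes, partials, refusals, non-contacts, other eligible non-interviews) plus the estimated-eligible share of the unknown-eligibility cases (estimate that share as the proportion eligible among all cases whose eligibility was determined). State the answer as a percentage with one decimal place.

Declined to participate = 41 + 13 = 54
Eligibility not determined = 13 + 82 = 95
Out of scope = 23 + 50 = 73
Num: 123 + 6 + 54 + 14 = 197
Eligible (known): 123 + 6 + 54 + 55 + 14 = 252
e = 252 / (252 + 73) = 252 / 325 = 0.7754
Estimated eligible among unknowns: 0.7754 × 95 = 73.66
Denom: 252 + 73.66 = 325.66
CON2 = 197 / 325.66 = 0.6049

60.5%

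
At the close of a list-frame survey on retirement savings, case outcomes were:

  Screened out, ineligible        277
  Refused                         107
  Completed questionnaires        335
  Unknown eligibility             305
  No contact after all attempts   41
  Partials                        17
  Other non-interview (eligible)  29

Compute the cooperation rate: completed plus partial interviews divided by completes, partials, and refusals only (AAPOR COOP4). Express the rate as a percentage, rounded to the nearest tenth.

76.7%

Num: 335 + 17 = 352
Denominator: 335 + 17 + 107 = 459
COOP4 = 352 / 459 = 0.7669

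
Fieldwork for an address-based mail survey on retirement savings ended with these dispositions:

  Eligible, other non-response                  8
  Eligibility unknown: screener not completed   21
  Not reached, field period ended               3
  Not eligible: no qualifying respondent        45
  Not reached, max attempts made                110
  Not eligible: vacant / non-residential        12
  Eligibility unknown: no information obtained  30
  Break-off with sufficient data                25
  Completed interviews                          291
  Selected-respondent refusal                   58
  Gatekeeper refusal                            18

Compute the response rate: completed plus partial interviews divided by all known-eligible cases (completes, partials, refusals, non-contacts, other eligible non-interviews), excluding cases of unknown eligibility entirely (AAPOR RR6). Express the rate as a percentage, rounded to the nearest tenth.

Refused = 18 + 58 = 76
Never reached = 3 + 110 = 113
Unknown eligibility = 21 + 30 = 51
Out of scope = 45 + 12 = 57
Top → 291 + 25 = 316
Denom → 291 + 25 + 76 + 113 + 8 = 513
RR6 = 316 / 513 = 0.6160

61.6%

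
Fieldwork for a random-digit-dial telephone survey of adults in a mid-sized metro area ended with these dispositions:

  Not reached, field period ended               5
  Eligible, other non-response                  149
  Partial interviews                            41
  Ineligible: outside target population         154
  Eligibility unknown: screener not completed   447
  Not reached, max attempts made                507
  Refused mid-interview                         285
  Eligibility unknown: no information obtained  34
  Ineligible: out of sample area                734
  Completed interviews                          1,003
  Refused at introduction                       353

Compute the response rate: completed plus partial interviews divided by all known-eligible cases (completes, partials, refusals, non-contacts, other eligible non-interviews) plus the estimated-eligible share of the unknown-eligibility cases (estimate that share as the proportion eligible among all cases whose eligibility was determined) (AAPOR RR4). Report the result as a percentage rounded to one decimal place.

38.8%

Refused = 353 + 285 = 638
Never reached = 5 + 507 = 512
Unknown eligibility = 447 + 34 = 481
Out of scope = 154 + 734 = 888
Numerator: 1003 + 41 = 1044
Known eligible: 1003 + 41 + 638 + 512 + 149 = 2343
e = 2343 / (2343 + 888) = 2343 / 3231 = 0.7252
Estimated eligible among unknowns: 0.7252 × 481 = 348.82
Denominator: 2343 + 348.82 = 2691.82
RR4 = 1044 / 2691.82 = 0.3878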